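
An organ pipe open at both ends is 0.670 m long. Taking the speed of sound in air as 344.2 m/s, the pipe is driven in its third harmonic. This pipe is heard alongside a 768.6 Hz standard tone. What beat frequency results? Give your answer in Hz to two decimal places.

Open pipe: f_n = n·v/(2L) = 3·344.2/(2·0.670) = 770.5970 Hz.
f_beat = |770.5970 − 768.6| = 2.00 Hz.

2.00 Hz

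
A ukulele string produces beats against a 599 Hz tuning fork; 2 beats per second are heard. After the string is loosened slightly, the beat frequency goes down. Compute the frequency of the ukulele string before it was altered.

|f − 599| = 2, so the ukulele string was at either 597 Hz or 601 Hz.
Reducing tension lowers a string's frequency; the adjustment lowers the ukulele string's frequency.
The beat rate fell, so the adjustment moved the ukulele string toward 599 Hz — it must have started above the reference.

601 Hz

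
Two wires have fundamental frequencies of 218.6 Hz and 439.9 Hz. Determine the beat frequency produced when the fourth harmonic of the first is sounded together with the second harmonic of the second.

Fourth harmonic of the first: 4·218.6 = 874.4 Hz.
Second harmonic of the second: 2·439.9 = 879.8 Hz.
f_beat = |874.4 − 879.8| = 5.4 Hz.

5.4 Hz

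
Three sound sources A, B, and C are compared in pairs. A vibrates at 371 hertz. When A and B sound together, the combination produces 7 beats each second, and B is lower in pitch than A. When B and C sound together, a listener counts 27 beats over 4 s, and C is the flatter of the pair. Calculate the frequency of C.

B is below A, so f_B = 371 − 7 = 364 Hz.
B–C: Beat frequency = 27/4 = 6.75 Hz.
C is below B, so f_C = 364 − 6.75 = 357.25 Hz.

357.25 Hz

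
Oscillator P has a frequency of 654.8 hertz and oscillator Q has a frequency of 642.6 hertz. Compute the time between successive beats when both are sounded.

0.082 s

f_beat = |654.8 − 642.6| = 12.2 Hz.
Beat period T = 1 / f_beat = 1 / 12.2 s.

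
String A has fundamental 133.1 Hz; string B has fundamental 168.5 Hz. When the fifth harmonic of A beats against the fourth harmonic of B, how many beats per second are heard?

Fifth harmonic of the first: 5·133.1 = 665.5 Hz.
Fourth harmonic of the second: 4·168.5 = 674.0 Hz.
f_beat = |665.5 − 674.0| = 8.5 Hz.

8.5 Hz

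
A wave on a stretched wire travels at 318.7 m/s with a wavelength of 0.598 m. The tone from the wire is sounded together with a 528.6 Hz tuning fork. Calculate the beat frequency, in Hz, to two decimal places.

4.34 Hz

Source frequency f = v/λ = 318.7/0.598 = 532.9431 Hz.
f_beat = |532.9431 − 528.6| = 4.34 Hz.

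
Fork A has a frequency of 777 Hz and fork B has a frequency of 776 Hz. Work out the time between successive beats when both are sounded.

1.000 s

f_beat = |777 − 776| = 1 Hz.
Beat period T = 1 / f_beat = 1 / 1 s.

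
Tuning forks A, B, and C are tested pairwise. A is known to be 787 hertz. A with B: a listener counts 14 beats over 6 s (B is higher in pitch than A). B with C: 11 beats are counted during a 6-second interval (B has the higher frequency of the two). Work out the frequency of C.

787.5 Hz

A–B: Beat frequency = 14/6 = 2.3333 Hz.
B is above A, so f_B = 787 + 2.3333 = 789.3333 Hz.
B–C: Beat frequency = 11/6 = 1.8333 Hz.
C is below B, so f_C = 789.3333 − 1.8333 = 787.5 Hz.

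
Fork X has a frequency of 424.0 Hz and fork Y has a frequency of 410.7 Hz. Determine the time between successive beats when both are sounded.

f_beat = |424.0 − 410.7| = 13.3 Hz.
Beat period T = 1 / f_beat = 1 / 13.3 s.

0.075 s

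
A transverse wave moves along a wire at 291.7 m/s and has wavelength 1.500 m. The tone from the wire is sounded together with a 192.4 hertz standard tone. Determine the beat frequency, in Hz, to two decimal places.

2.07 Hz

Source frequency f = v/λ = 291.7/1.500 = 194.4667 Hz.
f_beat = |194.4667 − 192.4| = 2.07 Hz.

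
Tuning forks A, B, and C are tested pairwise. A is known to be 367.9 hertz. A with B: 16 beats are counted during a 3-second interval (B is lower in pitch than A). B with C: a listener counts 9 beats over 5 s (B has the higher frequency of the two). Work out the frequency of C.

A–B: Beat frequency = 16/3 = 5.3333 Hz.
B is below A, so f_B = 367.9 − 5.3333 = 362.5667 Hz.
B–C: Beat frequency = 9/5 = 1.8 Hz.
C is below B, so f_C = 362.5667 − 1.8 = 360.7667 Hz.

360.7667 Hz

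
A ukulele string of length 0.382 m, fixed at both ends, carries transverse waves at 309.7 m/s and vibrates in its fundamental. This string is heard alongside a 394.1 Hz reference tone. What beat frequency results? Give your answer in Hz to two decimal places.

For a string fixed at both ends, f_n = n·v/(2L) = 1·309.7/(2·0.382) = 405.3665 Hz.
f_beat = |405.3665 − 394.1| = 11.27 Hz.

11.27 Hz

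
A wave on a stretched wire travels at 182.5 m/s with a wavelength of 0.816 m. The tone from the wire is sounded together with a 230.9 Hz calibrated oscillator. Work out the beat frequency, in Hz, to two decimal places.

7.25 Hz

Source frequency f = v/λ = 182.5/0.816 = 223.6520 Hz.
f_beat = |223.6520 − 230.9| = 7.25 Hz.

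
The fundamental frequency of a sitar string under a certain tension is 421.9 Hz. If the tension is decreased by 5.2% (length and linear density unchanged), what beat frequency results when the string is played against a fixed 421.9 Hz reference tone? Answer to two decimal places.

For a string, f ∝ √T, so the new frequency is 421.9·√0.948 = 410.7842 Hz.
f_beat = |410.7842 − 421.9| = 11.12 Hz.

11.12 Hz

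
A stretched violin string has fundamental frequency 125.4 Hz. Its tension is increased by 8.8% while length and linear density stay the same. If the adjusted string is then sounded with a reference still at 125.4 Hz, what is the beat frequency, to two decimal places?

5.40 Hz

For a string, f ∝ √T, so the new frequency is 125.4·√1.088 = 130.8013 Hz.
f_beat = |130.8013 − 125.4| = 5.40 Hz.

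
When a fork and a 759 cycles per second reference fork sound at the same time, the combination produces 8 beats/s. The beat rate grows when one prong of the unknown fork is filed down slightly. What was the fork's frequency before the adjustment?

767 Hz

|f − 759| = 8, so the fork was at either 751 Hz or 767 Hz.
Filing a prong removes mass and raises the fork's frequency; the adjustment raises the fork's frequency.
The beat rate rose, so the adjustment moved the fork further from 759 Hz — it was already above the reference.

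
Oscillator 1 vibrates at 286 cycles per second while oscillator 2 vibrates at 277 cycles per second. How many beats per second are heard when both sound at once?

9 Hz

f_beat = |f₁ − f₂|.
|286 − 277| = 9 Hz.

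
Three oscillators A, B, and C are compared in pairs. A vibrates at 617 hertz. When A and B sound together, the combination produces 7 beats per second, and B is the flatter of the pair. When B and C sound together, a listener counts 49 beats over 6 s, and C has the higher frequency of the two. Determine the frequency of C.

618.1667 Hz

B is below A, so f_B = 617 − 7 = 610 Hz.
B–C: Beat frequency = 49/6 = 8.1667 Hz.
C is above B, so f_C = 610 + 8.1667 = 618.1667 Hz.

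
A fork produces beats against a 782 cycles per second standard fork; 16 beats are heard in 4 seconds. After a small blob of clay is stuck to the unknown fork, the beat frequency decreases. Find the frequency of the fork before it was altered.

786 Hz

Beat frequency = 16/4 = 4 Hz.
|f − 782| = 4, so the fork was at either 778 Hz or 786 Hz.
Adding mass to a fork lowers its frequency; the adjustment lowers the fork's frequency.
The beat rate fell, so the adjustment moved the fork toward 782 Hz — it must have started above the reference.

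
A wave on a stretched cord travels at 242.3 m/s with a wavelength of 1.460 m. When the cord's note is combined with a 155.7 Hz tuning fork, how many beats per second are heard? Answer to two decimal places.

10.26 Hz

Source frequency f = v/λ = 242.3/1.460 = 165.9589 Hz.
f_beat = |165.9589 − 155.7| = 10.26 Hz.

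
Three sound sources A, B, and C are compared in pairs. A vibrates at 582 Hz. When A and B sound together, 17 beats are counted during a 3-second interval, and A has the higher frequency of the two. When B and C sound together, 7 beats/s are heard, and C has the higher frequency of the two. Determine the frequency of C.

583.3333 Hz

A–B: Beat frequency = 17/3 = 5.6667 Hz.
B is below A, so f_B = 582 − 5.6667 = 576.3333 Hz.
C is above B, so f_C = 576.3333 + 7 = 583.3333 Hz.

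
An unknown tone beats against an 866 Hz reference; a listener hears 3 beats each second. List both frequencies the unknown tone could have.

863 Hz or 869 Hz

|f − 866| = 3, so f = 866 ± 3.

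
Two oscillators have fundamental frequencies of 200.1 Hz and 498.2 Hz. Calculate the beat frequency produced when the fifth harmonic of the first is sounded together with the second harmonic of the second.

4.1 Hz

Fifth harmonic of the first: 5·200.1 = 1000.5 Hz.
Second harmonic of the second: 2·498.2 = 996.4 Hz.
f_beat = |1000.5 − 996.4| = 4.1 Hz.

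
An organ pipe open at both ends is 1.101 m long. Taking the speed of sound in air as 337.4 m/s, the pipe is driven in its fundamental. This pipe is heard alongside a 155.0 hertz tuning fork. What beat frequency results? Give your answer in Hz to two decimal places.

1.78 Hz

Open pipe: f_n = n·v/(2L) = 1·337.4/(2·1.101) = 153.2243 Hz.
f_beat = |153.2243 − 155.0| = 1.78 Hz.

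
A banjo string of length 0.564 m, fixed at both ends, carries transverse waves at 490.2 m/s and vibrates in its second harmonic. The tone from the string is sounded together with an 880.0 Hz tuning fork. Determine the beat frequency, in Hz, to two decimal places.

10.85 Hz

For a string fixed at both ends, f_n = n·v/(2L) = 2·490.2/(2·0.564) = 869.1489 Hz.
f_beat = |869.1489 − 880.0| = 10.85 Hz.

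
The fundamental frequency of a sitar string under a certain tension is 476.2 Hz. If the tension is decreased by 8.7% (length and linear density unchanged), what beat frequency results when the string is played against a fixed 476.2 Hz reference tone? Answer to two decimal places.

21.19 Hz

For a string, f ∝ √T, so the new frequency is 476.2·√0.913 = 455.0140 Hz.
f_beat = |455.0140 − 476.2| = 21.19 Hz.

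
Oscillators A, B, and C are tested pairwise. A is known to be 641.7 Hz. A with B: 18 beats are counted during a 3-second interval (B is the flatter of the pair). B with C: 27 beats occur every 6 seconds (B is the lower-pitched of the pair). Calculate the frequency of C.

640.2 Hz

A–B: Beat frequency = 18/3 = 6 Hz.
B is below A, so f_B = 641.7 − 6 = 635.7 Hz.
B–C: Beat frequency = 27/6 = 4.5 Hz.
C is above B, so f_C = 635.7 + 4.5 = 640.2 Hz.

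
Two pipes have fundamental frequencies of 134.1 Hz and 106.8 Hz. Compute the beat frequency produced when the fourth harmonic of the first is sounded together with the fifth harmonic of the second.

2.4 Hz

Fourth harmonic of the first: 4·134.1 = 536.4 Hz.
Fifth harmonic of the second: 5·106.8 = 534.0 Hz.
f_beat = |536.4 − 534.0| = 2.4 Hz.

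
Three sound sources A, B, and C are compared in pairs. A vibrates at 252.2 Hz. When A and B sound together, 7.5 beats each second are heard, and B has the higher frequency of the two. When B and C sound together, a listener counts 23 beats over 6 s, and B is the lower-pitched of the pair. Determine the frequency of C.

263.5333 Hz

B is above A, so f_B = 252.2 + 7.5 = 259.7 Hz.
B–C: Beat frequency = 23/6 = 3.8333 Hz.
C is above B, so f_C = 259.7 + 3.8333 = 263.5333 Hz.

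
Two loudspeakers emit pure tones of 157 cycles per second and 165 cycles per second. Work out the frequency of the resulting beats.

The beat frequency equals the magnitude of the frequency difference.
|157 − 165| = 8 Hz.

8 Hz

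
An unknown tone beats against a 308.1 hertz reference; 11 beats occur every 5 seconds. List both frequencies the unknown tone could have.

Beat frequency = 11/5 = 2.2 Hz.
|f − 308.1| = 2.2, so f = 308.1 ± 2.2.

305.9 Hz or 310.3 Hz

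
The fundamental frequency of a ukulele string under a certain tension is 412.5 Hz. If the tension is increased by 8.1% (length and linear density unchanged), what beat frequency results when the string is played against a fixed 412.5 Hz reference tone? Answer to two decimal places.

16.38 Hz

For a string, f ∝ √T, so the new frequency is 412.5·√1.081 = 428.8810 Hz.
f_beat = |428.8810 − 412.5| = 16.38 Hz.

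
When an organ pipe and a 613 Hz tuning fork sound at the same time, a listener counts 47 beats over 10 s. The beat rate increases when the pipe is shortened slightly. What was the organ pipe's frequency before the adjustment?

Beat frequency = 47/10 = 4.7 Hz.
|f − 613| = 4.7, so the organ pipe was at either 608.3 Hz or 617.7 Hz.
A shorter pipe has a higher fundamental; the adjustment raises the organ pipe's frequency.
The beat rate rose, so the adjustment moved the organ pipe further from 613 Hz — it was already above the reference.

617.7 Hz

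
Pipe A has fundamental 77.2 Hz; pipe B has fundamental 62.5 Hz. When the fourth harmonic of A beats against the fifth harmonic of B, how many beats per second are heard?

Fourth harmonic of the first: 4·77.2 = 308.8 Hz.
Fifth harmonic of the second: 5·62.5 = 312.5 Hz.
f_beat = |308.8 − 312.5| = 3.7 Hz.

3.7 Hz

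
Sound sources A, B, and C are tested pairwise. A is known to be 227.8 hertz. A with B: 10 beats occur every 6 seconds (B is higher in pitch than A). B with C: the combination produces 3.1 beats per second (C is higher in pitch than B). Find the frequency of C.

232.5667 Hz

A–B: Beat frequency = 10/6 = 1.6667 Hz.
B is above A, so f_B = 227.8 + 1.6667 = 229.4667 Hz.
C is above B, so f_C = 229.4667 + 3.1 = 232.5667 Hz.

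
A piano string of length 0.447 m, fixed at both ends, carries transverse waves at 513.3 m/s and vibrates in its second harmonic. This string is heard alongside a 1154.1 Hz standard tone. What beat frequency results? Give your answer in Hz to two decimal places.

5.78 Hz

For a string fixed at both ends, f_n = n·v/(2L) = 2·513.3/(2·0.447) = 1148.3221 Hz.
f_beat = |1148.3221 − 1154.1| = 5.78 Hz.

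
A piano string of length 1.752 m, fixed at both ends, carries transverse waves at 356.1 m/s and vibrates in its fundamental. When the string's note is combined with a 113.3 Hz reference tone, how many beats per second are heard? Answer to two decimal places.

For a string fixed at both ends, f_n = n·v/(2L) = 1·356.1/(2·1.752) = 101.6267 Hz.
f_beat = |101.6267 − 113.3| = 11.67 Hz.

11.67 Hz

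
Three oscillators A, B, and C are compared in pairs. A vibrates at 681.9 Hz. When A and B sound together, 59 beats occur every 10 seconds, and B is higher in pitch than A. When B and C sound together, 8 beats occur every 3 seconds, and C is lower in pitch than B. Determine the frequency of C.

685.1333 Hz

A–B: Beat frequency = 59/10 = 5.9 Hz.
B is above A, so f_B = 681.9 + 5.9 = 687.8 Hz.
B–C: Beat frequency = 8/3 = 2.6667 Hz.
C is below B, so f_C = 687.8 − 2.6667 = 685.1333 Hz.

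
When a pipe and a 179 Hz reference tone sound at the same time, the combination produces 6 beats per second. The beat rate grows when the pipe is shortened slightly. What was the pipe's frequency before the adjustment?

185 Hz

|f − 179| = 6, so the pipe was at either 173 Hz or 185 Hz.
A shorter pipe has a higher fundamental; the adjustment raises the pipe's frequency.
The beat rate rose, so the adjustment moved the pipe further from 179 Hz — it was already above the reference.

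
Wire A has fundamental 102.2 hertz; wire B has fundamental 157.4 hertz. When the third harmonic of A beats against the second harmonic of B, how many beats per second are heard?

8.2 Hz

Third harmonic of the first: 3·102.2 = 306.6 Hz.
Second harmonic of the second: 2·157.4 = 314.8 Hz.
f_beat = |306.6 − 314.8| = 8.2 Hz.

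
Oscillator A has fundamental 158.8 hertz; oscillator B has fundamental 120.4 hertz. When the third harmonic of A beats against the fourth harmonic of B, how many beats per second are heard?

5.2 Hz

Third harmonic of the first: 3·158.8 = 476.4 Hz.
Fourth harmonic of the second: 4·120.4 = 481.6 Hz.
f_beat = |476.4 − 481.6| = 5.2 Hz.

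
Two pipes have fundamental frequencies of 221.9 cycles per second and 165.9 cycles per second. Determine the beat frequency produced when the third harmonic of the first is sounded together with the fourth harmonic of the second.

2.1 Hz

Third harmonic of the first: 3·221.9 = 665.7 Hz.
Fourth harmonic of the second: 4·165.9 = 663.6 Hz.
f_beat = |665.7 − 663.6| = 2.1 Hz.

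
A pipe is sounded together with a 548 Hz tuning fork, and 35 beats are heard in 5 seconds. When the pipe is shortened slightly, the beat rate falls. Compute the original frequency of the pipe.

541 Hz

Beat frequency = 35/5 = 7 Hz.
|f − 548| = 7, so the pipe was at either 541 Hz or 555 Hz.
A shorter pipe has a higher fundamental; the adjustment raises the pipe's frequency.
The beat rate fell, so the adjustment moved the pipe toward 548 Hz — it must have started below the reference.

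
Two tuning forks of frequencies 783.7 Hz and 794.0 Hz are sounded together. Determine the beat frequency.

The beat frequency equals the magnitude of the frequency difference.
|783.7 − 794.0| = 10.3 Hz.

10.3 Hz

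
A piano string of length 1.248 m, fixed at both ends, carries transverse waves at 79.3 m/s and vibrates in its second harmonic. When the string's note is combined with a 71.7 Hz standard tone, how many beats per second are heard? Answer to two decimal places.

8.16 Hz

For a string fixed at both ends, f_n = n·v/(2L) = 2·79.3/(2·1.248) = 63.5417 Hz.
f_beat = |63.5417 − 71.7| = 8.16 Hz.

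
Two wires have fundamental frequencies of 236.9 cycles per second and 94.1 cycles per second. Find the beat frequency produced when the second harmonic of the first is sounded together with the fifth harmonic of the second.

3.3 Hz

Second harmonic of the first: 2·236.9 = 473.8 Hz.
Fifth harmonic of the second: 5·94.1 = 470.5 Hz.
f_beat = |473.8 − 470.5| = 3.3 Hz.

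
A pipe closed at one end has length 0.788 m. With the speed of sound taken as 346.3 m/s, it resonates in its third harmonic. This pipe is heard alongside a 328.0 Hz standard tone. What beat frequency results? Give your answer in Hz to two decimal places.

1.60 Hz

Closed pipe (odd harmonics): f_n = n·v/(4L) = 3·346.3/(4·0.788) = 329.6003 Hz.
f_beat = |329.6003 − 328.0| = 1.60 Hz.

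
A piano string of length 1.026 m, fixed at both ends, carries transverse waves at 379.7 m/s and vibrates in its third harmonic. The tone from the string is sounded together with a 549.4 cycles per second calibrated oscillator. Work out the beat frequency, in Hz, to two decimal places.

5.72 Hz

For a string fixed at both ends, f_n = n·v/(2L) = 3·379.7/(2·1.026) = 555.1170 Hz.
f_beat = |555.1170 − 549.4| = 5.72 Hz.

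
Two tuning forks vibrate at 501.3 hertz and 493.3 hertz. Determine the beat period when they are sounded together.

0.125 s

f_beat = |501.3 − 493.3| = 8 Hz.
Beat period T = 1 / f_beat = 1 / 8 s.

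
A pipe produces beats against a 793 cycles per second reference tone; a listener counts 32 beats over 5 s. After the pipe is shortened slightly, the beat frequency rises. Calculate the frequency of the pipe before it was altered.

Beat frequency = 32/5 = 6.4 Hz.
|f − 793| = 6.4, so the pipe was at either 786.6 Hz or 799.4 Hz.
A shorter pipe has a higher fundamental; the adjustment raises the pipe's frequency.
The beat rate rose, so the adjustment moved the pipe further from 793 Hz — it was already above the reference.

799.4 Hz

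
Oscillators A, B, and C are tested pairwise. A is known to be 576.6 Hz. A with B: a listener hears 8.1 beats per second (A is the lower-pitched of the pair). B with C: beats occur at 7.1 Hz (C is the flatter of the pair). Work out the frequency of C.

B is above A, so f_B = 576.6 + 8.1 = 584.7 Hz.
C is below B, so f_C = 584.7 − 7.1 = 577.6 Hz.

577.6 Hz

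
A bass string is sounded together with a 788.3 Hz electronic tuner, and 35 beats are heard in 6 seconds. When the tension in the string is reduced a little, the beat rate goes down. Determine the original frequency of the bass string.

794.1333 Hz

Beat frequency = 35/6 = 5.8333 Hz.
|f − 788.3| = 5.8333, so the bass string was at either 782.4667 Hz or 794.1333 Hz.
Lower tension means lower frequency; the adjustment lowers the bass string's frequency.
The beat rate fell, so the adjustment moved the bass string toward 788.3 Hz — it must have started above the reference.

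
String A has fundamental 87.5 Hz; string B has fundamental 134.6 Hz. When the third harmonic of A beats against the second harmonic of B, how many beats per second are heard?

Third harmonic of the first: 3·87.5 = 262.5 Hz.
Second harmonic of the second: 2·134.6 = 269.2 Hz.
f_beat = |262.5 − 269.2| = 6.7 Hz.

6.7 Hz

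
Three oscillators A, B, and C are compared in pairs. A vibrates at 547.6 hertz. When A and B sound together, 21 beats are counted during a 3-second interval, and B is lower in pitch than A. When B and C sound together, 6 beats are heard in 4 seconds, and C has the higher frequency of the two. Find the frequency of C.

A–B: Beat frequency = 21/3 = 7 Hz.
B is below A, so f_B = 547.6 − 7 = 540.6 Hz.
B–C: Beat frequency = 6/4 = 1.5 Hz.
C is above B, so f_C = 540.6 + 1.5 = 542.1 Hz.

542.1 Hz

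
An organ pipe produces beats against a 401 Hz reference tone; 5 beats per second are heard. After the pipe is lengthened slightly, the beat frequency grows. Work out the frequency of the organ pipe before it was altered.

|f − 401| = 5, so the organ pipe was at either 396 Hz or 406 Hz.
A longer pipe has a lower fundamental; the adjustment lowers the organ pipe's frequency.
The beat rate rose, so the adjustment moved the organ pipe further from 401 Hz — it was already below the reference.

396 Hz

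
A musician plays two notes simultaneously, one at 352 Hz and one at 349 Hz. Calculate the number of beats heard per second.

Beats arise from superposition of two nearby frequencies; the beat rate is |f₁ − f₂|.
|352 − 349| = 3 Hz.

3 Hz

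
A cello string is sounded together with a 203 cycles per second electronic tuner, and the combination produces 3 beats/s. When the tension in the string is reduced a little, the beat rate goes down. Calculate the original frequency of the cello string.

206 Hz

|f − 203| = 3, so the cello string was at either 200 Hz or 206 Hz.
Lower tension means lower frequency; the adjustment lowers the cello string's frequency.
The beat rate fell, so the adjustment moved the cello string toward 203 Hz — it must have started above the reference.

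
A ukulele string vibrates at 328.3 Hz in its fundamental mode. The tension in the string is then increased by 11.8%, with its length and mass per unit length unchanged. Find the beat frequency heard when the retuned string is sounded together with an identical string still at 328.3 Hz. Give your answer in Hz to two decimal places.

For a string, f ∝ √T, so the new frequency is 328.3·√1.118 = 347.1297 Hz.
f_beat = |347.1297 − 328.3| = 18.83 Hz.

18.83 Hz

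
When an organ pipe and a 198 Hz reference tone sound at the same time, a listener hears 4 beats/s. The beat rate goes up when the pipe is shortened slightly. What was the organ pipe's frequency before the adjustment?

|f − 198| = 4, so the organ pipe was at either 194 Hz or 202 Hz.
A shorter pipe has a higher fundamental; the adjustment raises the organ pipe's frequency.
The beat rate rose, so the adjustment moved the organ pipe further from 198 Hz — it was already above the reference.

202 Hz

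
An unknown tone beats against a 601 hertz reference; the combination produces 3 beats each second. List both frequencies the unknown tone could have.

598 Hz or 604 Hz

|f − 601| = 3, so f = 601 ± 3.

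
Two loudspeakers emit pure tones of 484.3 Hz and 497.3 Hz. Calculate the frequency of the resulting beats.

13 Hz

The beat frequency equals the magnitude of the frequency difference.
|484.3 − 497.3| = 13 Hz.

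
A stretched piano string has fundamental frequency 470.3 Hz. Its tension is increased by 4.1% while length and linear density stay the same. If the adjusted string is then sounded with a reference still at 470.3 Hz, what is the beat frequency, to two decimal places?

For a string, f ∝ √T, so the new frequency is 470.3·√1.041 = 479.8443 Hz.
f_beat = |479.8443 − 470.3| = 9.54 Hz.

9.54 Hz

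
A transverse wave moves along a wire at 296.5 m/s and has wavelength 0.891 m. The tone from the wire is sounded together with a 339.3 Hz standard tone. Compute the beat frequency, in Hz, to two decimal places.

Source frequency f = v/λ = 296.5/0.891 = 332.7722 Hz.
f_beat = |332.7722 − 339.3| = 6.53 Hz.

6.53 Hz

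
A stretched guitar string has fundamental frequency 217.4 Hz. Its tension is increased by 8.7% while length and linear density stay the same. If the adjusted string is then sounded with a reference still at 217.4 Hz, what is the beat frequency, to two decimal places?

For a string, f ∝ √T, so the new frequency is 217.4·√1.087 = 226.6597 Hz.
f_beat = |226.6597 − 217.4| = 9.26 Hz.

9.26 Hz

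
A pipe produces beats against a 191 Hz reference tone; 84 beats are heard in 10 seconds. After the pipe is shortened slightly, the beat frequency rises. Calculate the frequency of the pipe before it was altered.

Beat frequency = 84/10 = 8.4 Hz.
|f − 191| = 8.4, so the pipe was at either 182.6 Hz or 199.4 Hz.
A shorter pipe has a higher fundamental; the adjustment raises the pipe's frequency.
The beat rate rose, so the adjustment moved the pipe further from 191 Hz — it was already above the reference.

199.4 Hz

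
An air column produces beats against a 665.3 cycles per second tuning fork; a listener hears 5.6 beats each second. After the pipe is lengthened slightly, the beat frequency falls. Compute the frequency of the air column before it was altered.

670.9 Hz

|f − 665.3| = 5.6, so the air column was at either 659.7 Hz or 670.9 Hz.
A longer pipe has a lower fundamental; the adjustment lowers the air column's frequency.
The beat rate fell, so the adjustment moved the air column toward 665.3 Hz — it must have started above the reference.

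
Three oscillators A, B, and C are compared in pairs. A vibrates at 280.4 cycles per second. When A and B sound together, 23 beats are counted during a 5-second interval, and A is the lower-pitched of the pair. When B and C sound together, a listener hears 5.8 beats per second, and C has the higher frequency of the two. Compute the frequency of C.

A–B: Beat frequency = 23/5 = 4.6 Hz.
B is above A, so f_B = 280.4 + 4.6 = 285 Hz.
C is above B, so f_C = 285 + 5.8 = 290.8 Hz.

290.8 Hz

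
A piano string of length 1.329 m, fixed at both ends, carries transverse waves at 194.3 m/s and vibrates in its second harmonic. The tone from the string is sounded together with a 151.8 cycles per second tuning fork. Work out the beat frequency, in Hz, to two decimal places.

5.60 Hz

For a string fixed at both ends, f_n = n·v/(2L) = 2·194.3/(2·1.329) = 146.2002 Hz.
f_beat = |146.2002 − 151.8| = 5.60 Hz.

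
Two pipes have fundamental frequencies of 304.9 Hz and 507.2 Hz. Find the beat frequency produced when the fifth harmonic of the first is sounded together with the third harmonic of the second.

2.9 Hz

Fifth harmonic of the first: 5·304.9 = 1524.5 Hz.
Third harmonic of the second: 3·507.2 = 1521.6 Hz.
f_beat = |1524.5 − 1521.6| = 2.9 Hz.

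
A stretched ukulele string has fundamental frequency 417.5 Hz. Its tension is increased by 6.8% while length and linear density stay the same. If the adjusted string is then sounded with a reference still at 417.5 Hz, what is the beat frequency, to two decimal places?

13.96 Hz

For a string, f ∝ √T, so the new frequency is 417.5·√1.068 = 431.4616 Hz.
f_beat = |431.4616 − 417.5| = 13.96 Hz.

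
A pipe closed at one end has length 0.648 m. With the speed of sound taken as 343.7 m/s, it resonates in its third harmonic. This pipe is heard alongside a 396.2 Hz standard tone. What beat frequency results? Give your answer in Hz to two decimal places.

1.60 Hz

Closed pipe (odd harmonics): f_n = n·v/(4L) = 3·343.7/(4·0.648) = 397.8009 Hz.
f_beat = |397.8009 − 396.2| = 1.60 Hz.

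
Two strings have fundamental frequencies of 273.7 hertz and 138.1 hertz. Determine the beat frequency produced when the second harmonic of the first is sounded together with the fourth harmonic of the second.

Second harmonic of the first: 2·273.7 = 547.4 Hz.
Fourth harmonic of the second: 4·138.1 = 552.4 Hz.
f_beat = |547.4 − 552.4| = 5.0 Hz.

5.0 Hz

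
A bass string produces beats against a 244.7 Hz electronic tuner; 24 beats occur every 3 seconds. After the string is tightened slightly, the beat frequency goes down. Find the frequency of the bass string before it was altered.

Beat frequency = 24/3 = 8 Hz.
|f − 244.7| = 8, so the bass string was at either 236.7 Hz or 252.7 Hz.
Increasing tension raises a string's frequency; the adjustment raises the bass string's frequency.
The beat rate fell, so the adjustment moved the bass string toward 244.7 Hz — it must have started below the reference.

236.7 Hz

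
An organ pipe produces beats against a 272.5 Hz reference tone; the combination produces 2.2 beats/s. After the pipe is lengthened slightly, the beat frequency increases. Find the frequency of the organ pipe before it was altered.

270.3 Hz

|f − 272.5| = 2.2, so the organ pipe was at either 270.3 Hz or 274.7 Hz.
A longer pipe has a lower fundamental; the adjustment lowers the organ pipe's frequency.
The beat rate rose, so the adjustment moved the organ pipe further from 272.5 Hz — it was already below the reference.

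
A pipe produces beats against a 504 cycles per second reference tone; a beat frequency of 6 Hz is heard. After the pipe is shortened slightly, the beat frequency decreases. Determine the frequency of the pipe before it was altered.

498 Hz

|f − 504| = 6, so the pipe was at either 498 Hz or 510 Hz.
A shorter pipe has a higher fundamental; the adjustment raises the pipe's frequency.
The beat rate fell, so the adjustment moved the pipe toward 504 Hz — it must have started below the reference.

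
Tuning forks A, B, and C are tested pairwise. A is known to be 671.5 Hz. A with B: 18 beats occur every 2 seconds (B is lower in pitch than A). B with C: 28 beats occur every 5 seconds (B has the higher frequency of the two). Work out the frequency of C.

656.9 Hz

A–B: Beat frequency = 18/2 = 9 Hz.
B is below A, so f_B = 671.5 − 9 = 662.5 Hz.
B–C: Beat frequency = 28/5 = 5.6 Hz.
C is below B, so f_C = 662.5 − 5.6 = 656.9 Hz.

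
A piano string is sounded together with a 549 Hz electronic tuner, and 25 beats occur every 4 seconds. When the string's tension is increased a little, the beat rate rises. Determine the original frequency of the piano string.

Beat frequency = 25/4 = 6.25 Hz.
|f − 549| = 6.25, so the piano string was at either 542.75 Hz or 555.25 Hz.
Higher tension means higher frequency; the adjustment raises the piano string's frequency.
The beat rate rose, so the adjustment moved the piano string further from 549 Hz — it was already above the reference.

555.25 Hz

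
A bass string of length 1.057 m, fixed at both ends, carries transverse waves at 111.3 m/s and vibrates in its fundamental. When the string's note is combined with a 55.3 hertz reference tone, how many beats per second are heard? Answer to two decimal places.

For a string fixed at both ends, f_n = n·v/(2L) = 1·111.3/(2·1.057) = 52.6490 Hz.
f_beat = |52.6490 − 55.3| = 2.65 Hz.

2.65 Hz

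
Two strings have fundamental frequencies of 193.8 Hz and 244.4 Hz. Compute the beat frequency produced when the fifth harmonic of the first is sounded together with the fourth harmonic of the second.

8.6 Hz

Fifth harmonic of the first: 5·193.8 = 969.0 Hz.
Fourth harmonic of the second: 4·244.4 = 977.6 Hz.
f_beat = |969.0 − 977.6| = 8.6 Hz.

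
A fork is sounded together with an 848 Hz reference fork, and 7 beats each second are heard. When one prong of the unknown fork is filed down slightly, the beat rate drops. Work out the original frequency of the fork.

841 Hz

|f − 848| = 7, so the fork was at either 841 Hz or 855 Hz.
Filing a prong removes mass and raises the fork's frequency; the adjustment raises the fork's frequency.
The beat rate fell, so the adjustment moved the fork toward 848 Hz — it must have started below the reference.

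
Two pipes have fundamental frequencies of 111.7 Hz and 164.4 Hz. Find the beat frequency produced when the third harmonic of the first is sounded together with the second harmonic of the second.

Third harmonic of the first: 3·111.7 = 335.1 Hz.
Second harmonic of the second: 2·164.4 = 328.8 Hz.
f_beat = |335.1 − 328.8| = 6.3 Hz.

6.3 Hz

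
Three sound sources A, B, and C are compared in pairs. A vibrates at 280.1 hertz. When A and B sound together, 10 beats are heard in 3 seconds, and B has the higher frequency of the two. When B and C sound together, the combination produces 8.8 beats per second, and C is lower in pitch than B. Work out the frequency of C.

274.6333 Hz

A–B: Beat frequency = 10/3 = 3.3333 Hz.
B is above A, so f_B = 280.1 + 3.3333 = 283.4333 Hz.
C is below B, so f_C = 283.4333 − 8.8 = 274.6333 Hz.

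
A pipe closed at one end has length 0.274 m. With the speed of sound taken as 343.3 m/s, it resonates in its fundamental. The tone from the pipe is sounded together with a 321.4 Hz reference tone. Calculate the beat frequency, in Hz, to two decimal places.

8.17 Hz

Closed pipe (odd harmonics): f_n = n·v/(4L) = 1·343.3/(4·0.274) = 313.2299 Hz.
f_beat = |313.2299 − 321.4| = 8.17 Hz.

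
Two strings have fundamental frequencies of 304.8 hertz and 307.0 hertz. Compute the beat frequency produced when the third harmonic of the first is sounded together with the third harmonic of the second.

Third harmonic of the first: 3·304.8 = 914.4 Hz.
Third harmonic of the second: 3·307.0 = 921.0 Hz.
f_beat = |914.4 − 921.0| = 6.6 Hz.

6.6 Hz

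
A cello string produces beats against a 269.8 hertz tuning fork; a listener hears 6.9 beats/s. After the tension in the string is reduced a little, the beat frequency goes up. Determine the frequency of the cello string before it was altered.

262.9 Hz

|f − 269.8| = 6.9, so the cello string was at either 262.9 Hz or 276.7 Hz.
Lower tension means lower frequency; the adjustment lowers the cello string's frequency.
The beat rate rose, so the adjustment moved the cello string further from 269.8 Hz — it was already below the reference.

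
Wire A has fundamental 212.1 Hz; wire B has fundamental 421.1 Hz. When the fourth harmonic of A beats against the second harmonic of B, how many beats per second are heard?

Fourth harmonic of the first: 4·212.1 = 848.4 Hz.
Second harmonic of the second: 2·421.1 = 842.2 Hz.
f_beat = |848.4 − 842.2| = 6.2 Hz.

6.2 Hz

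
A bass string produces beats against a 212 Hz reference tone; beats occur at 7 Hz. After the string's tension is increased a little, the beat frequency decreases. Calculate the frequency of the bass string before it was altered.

205 Hz

|f − 212| = 7, so the bass string was at either 205 Hz or 219 Hz.
Higher tension means higher frequency; the adjustment raises the bass string's frequency.
The beat rate fell, so the adjustment moved the bass string toward 212 Hz — it must have started below the reference.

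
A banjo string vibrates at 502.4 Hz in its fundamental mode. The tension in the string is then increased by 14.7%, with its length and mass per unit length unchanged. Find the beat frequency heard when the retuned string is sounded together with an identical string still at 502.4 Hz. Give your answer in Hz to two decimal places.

35.66 Hz

For a string, f ∝ √T, so the new frequency is 502.4·√1.147 = 538.0608 Hz.
f_beat = |538.0608 − 502.4| = 35.66 Hz.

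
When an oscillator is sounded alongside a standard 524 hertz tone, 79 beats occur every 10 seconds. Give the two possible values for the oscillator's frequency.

516.1 Hz or 531.9 Hz

Beat frequency = 79/10 = 7.9 Hz.
|f − 524| = 7.9, so f = 524 ± 7.9.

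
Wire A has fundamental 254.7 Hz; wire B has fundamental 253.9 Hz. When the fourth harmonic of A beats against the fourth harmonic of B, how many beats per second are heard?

Fourth harmonic of the first: 4·254.7 = 1018.8 Hz.
Fourth harmonic of the second: 4·253.9 = 1015.6 Hz.
f_beat = |1018.8 − 1015.6| = 3.2 Hz.

3.2 Hz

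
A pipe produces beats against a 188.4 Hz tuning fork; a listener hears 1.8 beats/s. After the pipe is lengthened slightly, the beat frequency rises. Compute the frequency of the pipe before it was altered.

|f − 188.4| = 1.8, so the pipe was at either 186.6 Hz or 190.2 Hz.
A longer pipe has a lower fundamental; the adjustment lowers the pipe's frequency.
The beat rate rose, so the adjustment moved the pipe further from 188.4 Hz — it was already below the reference.

186.6 Hz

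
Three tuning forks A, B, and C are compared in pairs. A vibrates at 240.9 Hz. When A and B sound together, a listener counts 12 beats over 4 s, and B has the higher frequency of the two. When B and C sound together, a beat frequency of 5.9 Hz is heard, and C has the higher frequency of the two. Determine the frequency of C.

249.8 Hz

A–B: Beat frequency = 12/4 = 3 Hz.
B is above A, so f_B = 240.9 + 3 = 243.9 Hz.
C is above B, so f_C = 243.9 + 5.9 = 249.8 Hz.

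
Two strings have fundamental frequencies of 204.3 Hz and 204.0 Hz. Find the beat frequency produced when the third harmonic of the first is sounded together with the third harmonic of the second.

Third harmonic of the first: 3·204.3 = 612.9 Hz.
Third harmonic of the second: 3·204.0 = 612.0 Hz.
f_beat = |612.9 − 612.0| = 0.9 Hz.

0.9 Hz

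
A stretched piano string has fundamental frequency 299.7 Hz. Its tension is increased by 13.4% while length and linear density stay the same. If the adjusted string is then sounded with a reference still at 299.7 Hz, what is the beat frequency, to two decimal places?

19.45 Hz

For a string, f ∝ √T, so the new frequency is 299.7·√1.134 = 319.1488 Hz.
f_beat = |319.1488 − 299.7| = 19.45 Hz.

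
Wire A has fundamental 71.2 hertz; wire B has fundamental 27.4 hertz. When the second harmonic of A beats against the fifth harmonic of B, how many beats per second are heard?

Second harmonic of the first: 2·71.2 = 142.4 Hz.
Fifth harmonic of the second: 5·27.4 = 137.0 Hz.
f_beat = |142.4 − 137.0| = 5.4 Hz.

5.4 Hz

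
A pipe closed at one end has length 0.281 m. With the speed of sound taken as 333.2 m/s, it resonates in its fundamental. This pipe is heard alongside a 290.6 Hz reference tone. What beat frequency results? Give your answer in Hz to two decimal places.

Closed pipe (odd harmonics): f_n = n·v/(4L) = 1·333.2/(4·0.281) = 296.4413 Hz.
f_beat = |296.4413 − 290.6| = 5.84 Hz.

5.84 Hz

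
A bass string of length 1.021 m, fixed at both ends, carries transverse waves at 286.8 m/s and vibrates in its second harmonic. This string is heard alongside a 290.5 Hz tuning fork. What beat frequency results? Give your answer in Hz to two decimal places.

For a string fixed at both ends, f_n = n·v/(2L) = 2·286.8/(2·1.021) = 280.9011 Hz.
f_beat = |280.9011 − 290.5| = 9.60 Hz.

9.60 Hz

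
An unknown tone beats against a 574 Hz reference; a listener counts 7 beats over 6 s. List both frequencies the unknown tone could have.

Beat frequency = 7/6 = 1.1667 Hz.
|f − 574| = 1.1667, so f = 574 ± 1.1667.

572.8333 Hz or 575.1667 Hz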